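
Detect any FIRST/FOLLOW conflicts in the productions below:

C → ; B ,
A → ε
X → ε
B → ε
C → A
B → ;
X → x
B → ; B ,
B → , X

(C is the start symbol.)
Yes. B → ',' X with FOLLOW(B) on { ',' }

A FIRST/FOLLOW conflict occurs when a non-terminal N has a nullable alternative N → β (β ⇒* ε) and another alternative N → α with FIRST(α) ∩ FOLLOW(N) ≠ ∅: on such a lookahead the parser cannot decide between expanding α and letting N vanish via β.

Nullable non-terminals: A, B, C, X.
FIRST sets used below: FIRST(A) = { ε }
A has a nullable alternative but only one production, so nothing to check.

B: nullable alternative(s) B → ε; FOLLOW(B) = { ',' }
  B → ε: FIRST \ {ε} = { } — this is the only nullable alternative, skip
  B → ;: FIRST \ {ε} = { ';' } — disjoint from FOLLOW(B)
  B → ; B ,: FIRST \ {ε} = { ';' } — disjoint from FOLLOW(B)
  B → , X: FIRST \ {ε} = { ',' } — overlaps FOLLOW(B) on { ',' }: CONFLICT

C: nullable alternative(s) C → A; FOLLOW(C) = { $ }
  C → ; B ,: FIRST \ {ε} = { ';' } — disjoint from FOLLOW(C)
  C → A: FIRST \ {ε} = { } — this is the only nullable alternative, skip

X: nullable alternative(s) X → ε; FOLLOW(X) = { ',' }
  X → ε: FIRST \ {ε} = { } — this is the only nullable alternative, skip
  X → x: FIRST \ {ε} = { 'x' } — disjoint from FOLLOW(X)

So the grammar has 1 FIRST/FOLLOW conflict (marked CONFLICT above).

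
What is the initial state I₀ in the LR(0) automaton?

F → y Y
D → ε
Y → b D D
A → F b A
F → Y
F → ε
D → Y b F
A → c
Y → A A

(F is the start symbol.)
{ [A → . F b A], [A → . c], [F → . Y], [F → . y Y], [F → .], [F' → . F], [Y → . A A], [Y → . b D D] }

First, augment the grammar with F' → F
I₀ = CLOSURE({ [F' → . F] }):
  [F' → . F] has the dot before F: add [F → . y Y], [F → . Y], [F → .]
  [F → . Y] has the dot before Y: add [Y → . b D D], [Y → . A A]
  [Y → . A A] has the dot before A: add [A → . F b A], [A → . c]
No further items can be added.

I₀ = { [A → . F b A], [A → . c], [F → . Y], [F → . y Y], [F → .], [F' → . F], [Y → . A A], [Y → . b D D] }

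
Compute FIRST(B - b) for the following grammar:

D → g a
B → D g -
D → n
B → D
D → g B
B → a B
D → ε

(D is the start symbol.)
FIRST sets of the non-terminals involved (from the grammar, by fixed-point iteration):
  FIRST(B) = { 'a', 'g', 'n', ε }

To compute FIRST(B - b), process the symbols left to right:
Symbol B is a non-terminal. Add FIRST(B) \ {ε} = { 'a', 'g', 'n' }
B is nullable (ε ∈ FIRST(B)), continue to the next symbol.
Symbol - is a terminal. Add '-' and stop.
FIRST(B - b) = { '-', 'a', 'g', 'n' }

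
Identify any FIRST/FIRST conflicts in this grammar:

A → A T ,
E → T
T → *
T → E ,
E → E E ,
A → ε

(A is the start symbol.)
FIRST sets of the non-terminals at (or reachable through a nullable prefix from) the front of some alternative:
  FIRST(A) = { '*', ε }
  FIRST(T) = { '*' }
  FIRST(E) = { '*' }

Productions for A:
  A → A T ,: FIRST = { '*' }
  A → ε: FIRST = { ε }
Productions for E:
  E → T: FIRST = { '*' }
  E → E E ,: FIRST = { '*' }
Productions for T:
  T → *: FIRST = { '*' }
  T → E ,: FIRST = { '*' }

Conflict for E: E → T and E → E E ,
  Overlap: { '*' }
Conflict for T: T → * and T → E ,
  Overlap: { '*' }

Answer: Yes. E → T / E → E E ',' on { '*' }; T → '*' / T → E ',' on { '*' }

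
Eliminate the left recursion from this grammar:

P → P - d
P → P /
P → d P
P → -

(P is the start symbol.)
P → d P P'
P → - P'
P' → - d P'
P' → / P'
P' → ε

P is directly left-recursive. The standard transformation for
  A → A α₁ | ... | A α_m | β₁ | ... | β_n
is
  A  → β₁ A' | ... | β_n A'
  A' → α₁ A' | ... | α_m A' | ε

P → d P becomes P → d P P'
P → - becomes P → - P'
P → P - d becomes P' → - d P'
P → P / becomes P' → / P'
Add P' → ε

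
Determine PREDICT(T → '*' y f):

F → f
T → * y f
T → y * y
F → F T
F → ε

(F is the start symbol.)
{ '*' }

PREDICT(T → '*' y f) = (FIRST(RHS) \ {ε}) ∪ (FOLLOW(T) if ε ∈ FIRST(RHS), i.e. RHS ⇒* ε)
FIRST('*' y f) = { '*' }
ε ∉ FIRST('*' y f), so FOLLOW(T) is not added.
PREDICT(T → '*' y f) = { '*' }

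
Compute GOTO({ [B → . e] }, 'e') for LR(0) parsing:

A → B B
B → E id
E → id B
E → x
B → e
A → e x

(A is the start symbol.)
GOTO(I, 'e') = CLOSURE({ [A → αX.β] : [A → α.Xβ] ∈ I, X = 'e' })

Items with dot before 'e', with the dot advanced:
  [B → . e] → [B → e .]
Closure adds nothing (no advanced item has the dot before a non-terminal).

GOTO = { [B → e .] }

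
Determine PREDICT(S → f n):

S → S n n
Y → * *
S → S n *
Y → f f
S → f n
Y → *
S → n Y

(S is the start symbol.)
{ 'f' }

PREDICT(S → f n) = (FIRST(RHS) \ {ε}) ∪ (FOLLOW(S) if ε ∈ FIRST(RHS), i.e. RHS ⇒* ε)
FIRST(f n) = { 'f' }
ε ∉ FIRST(f n), so FOLLOW(S) is not added.
PREDICT(S → f n) = { 'f' }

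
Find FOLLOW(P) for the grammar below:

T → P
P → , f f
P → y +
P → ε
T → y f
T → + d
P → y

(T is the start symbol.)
To compute FOLLOW(P), find every occurrence of P on a right-hand side N → α P β: add FIRST(β) \ {ε}, and if β is empty or nullable also add FOLLOW(N). Iterate to a fixed point.

In T → P: P is at the end, add FOLLOW(T)

The FOLLOW sets referred to above (computed the same way, to a fixed point):
  FOLLOW(T) = { $ }

Taking the union: FOLLOW(P) = { $ }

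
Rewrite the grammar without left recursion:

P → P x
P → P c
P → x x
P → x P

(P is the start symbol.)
P → x x P'
P → x P P'
P' → x P'
P' → c P'
P' → ε

P is directly left-recursive. The standard transformation for
  A → A α₁ | ... | A α_m | β₁ | ... | β_n
is
  A  → β₁ A' | ... | β_n A'
  A' → α₁ A' | ... | α_m A' | ε

P → x x becomes P → x x P'
P → x P becomes P → x P P'
P → P x becomes P' → x P'
P → P c becomes P' → c P'
Add P' → ε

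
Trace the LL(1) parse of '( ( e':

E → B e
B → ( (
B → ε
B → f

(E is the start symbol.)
LL(1) parsing maintains a stack (initially the start symbol over $) and the input. At each step: if the stack top is a terminal, match it against the current input token; if it is a non-terminal N, replace it with the RHS of M[N, lookahead] (the unique production whose predict set contains the lookahead).

Stack is shown with the top on the left.

Stack    Input    Action
------------------------
E $      ( ( e $  output E → B e
B e $    ( ( e $  output B → ( (
( ( e $  ( ( e $  match '('
( e $    ( e $    match '('
e $      e $      match 'e'
$        $        accept

The string is accepted.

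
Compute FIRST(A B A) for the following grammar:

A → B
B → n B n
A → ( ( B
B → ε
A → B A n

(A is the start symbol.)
{ '(', 'n', ε }

FIRST sets of the non-terminals involved (from the grammar, by fixed-point iteration):
  FIRST(A) = { '(', 'n', ε }
  FIRST(B) = { 'n', ε }

To compute FIRST(A B A), process the symbols left to right:
Symbol A is a non-terminal. Add FIRST(A) \ {ε} = { '(', 'n' }
A is nullable (ε ∈ FIRST(A)), continue to the next symbol.
Symbol B is a non-terminal. Add FIRST(B) \ {ε} = { 'n' }
B is nullable (ε ∈ FIRST(B)), continue to the next symbol.
Symbol A is a non-terminal. Add FIRST(A) \ {ε} = { '(', 'n' }
A is nullable (ε ∈ FIRST(A)), continue to the next symbol.
All symbols are nullable, so ε is in the result.
FIRST(A B A) = { '(', 'n', ε }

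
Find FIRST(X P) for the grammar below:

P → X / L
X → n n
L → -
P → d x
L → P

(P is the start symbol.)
{ 'n' }

FIRST sets of the non-terminals involved (from the grammar, by fixed-point iteration):
  FIRST(X) = { 'n' }

To compute FIRST(X P), process the symbols left to right:
Symbol X is a non-terminal. Add FIRST(X) \ {ε} = { 'n' }
X is not nullable (ε ∉ FIRST(X)), so stop here.
FIRST(X P) = { 'n' }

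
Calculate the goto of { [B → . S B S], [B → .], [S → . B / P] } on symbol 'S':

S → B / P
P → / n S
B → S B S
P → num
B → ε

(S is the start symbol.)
GOTO(I, 'S') = CLOSURE({ [A → αX.β] : [A → α.Xβ] ∈ I, X = 'S' })

Items with dot before 'S', with the dot advanced:
  [B → . S B S] → [B → S . B S]
Closure of the advanced items:
  [B → S . B S] has the dot before B: add [B → . S B S], [B → .]
  [B → . S B S] has the dot before S: add [S → . B / P]

GOTO = { [B → . S B S], [B → .], [B → S . B S], [S → . B / P] }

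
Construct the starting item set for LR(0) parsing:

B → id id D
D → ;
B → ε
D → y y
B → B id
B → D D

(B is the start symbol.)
First, augment the grammar with B' → B
I₀ = CLOSURE({ [B' → . B] }):
  [B' → . B] has the dot before B: add [B → . id id D], [B → .], [B → . B id], [B → . D D]
  [B → . D D] has the dot before D: add [D → . ;], [D → . y y]
No further items can be added.

I₀ = { [B → . B id], [B → . D D], [B → . id id D], [B → .], [B' → . B], [D → . ;], [D → . y y] }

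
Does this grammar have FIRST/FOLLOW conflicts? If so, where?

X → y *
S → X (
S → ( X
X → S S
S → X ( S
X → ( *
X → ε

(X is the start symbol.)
Yes. X → y '*' with FOLLOW(X) on { 'y' }; X → S S with FOLLOW(X) on { '(', 'y' }; X → '(' '*' with FOLLOW(X) on { '(' }

A FIRST/FOLLOW conflict occurs when a non-terminal N has a nullable alternative N → β (β ⇒* ε) and another alternative N → α with FIRST(α) ∩ FOLLOW(N) ≠ ∅: on such a lookahead the parser cannot decide between expanding α and letting N vanish via β.

Nullable non-terminals: X.
FIRST sets used below: FIRST(S) = { '(', 'y' }

X: nullable alternative(s) X → ε; FOLLOW(X) = { $, '(', 'y' }
  X → y *: FIRST \ {ε} = { 'y' } — overlaps FOLLOW(X) on { 'y' }: CONFLICT
  X → S S: FIRST \ {ε} = { '(', 'y' } — overlaps FOLLOW(X) on { '(', 'y' }: CONFLICT
  X → ( *: FIRST \ {ε} = { '(' } — overlaps FOLLOW(X) on { '(' }: CONFLICT
  X → ε: FIRST \ {ε} = { } — this is the only nullable alternative, skip

S has no nullable alternative, so no FIRST/FOLLOW check is needed there.

So the grammar has 3 FIRST/FOLLOW conflicts (marked CONFLICT above).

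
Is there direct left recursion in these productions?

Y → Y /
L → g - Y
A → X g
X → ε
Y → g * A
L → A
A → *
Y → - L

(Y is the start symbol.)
Y → Y /: LEFT RECURSIVE (starts with Y)
L → g - Y: starts with g
A → X g: starts with X
X → ε: starts with ε
Y → g * A: starts with g
L → A: starts with A
A → *: starts with '*'
Y → - L: starts with '-'

The grammar has direct left recursion on: Y.

Answer: Yes, Y is left-recursive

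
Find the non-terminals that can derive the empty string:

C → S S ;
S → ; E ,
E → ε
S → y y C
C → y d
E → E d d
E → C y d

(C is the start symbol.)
A non-terminal is nullable if it can derive ε (the empty string): either it has an ε-production, or it has a production whose right-hand side consists entirely of nullable non-terminals.

ε-productions: E → ε
So E is immediately nullable.
No further non-terminal can be added: every production for the remaining non-terminals contains a terminal or a non-nullable non-terminal.
Nullable = { 'E' }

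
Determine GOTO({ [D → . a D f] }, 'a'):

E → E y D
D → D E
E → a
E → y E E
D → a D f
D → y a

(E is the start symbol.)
{ [D → . D E], [D → . a D f], [D → . y a], [D → a . D f] }

GOTO(I, 'a') = CLOSURE({ [A → αX.β] : [A → α.Xβ] ∈ I, X = 'a' })

Items with dot before 'a', with the dot advanced:
  [D → . a D f] → [D → a . D f]
Closure of the advanced items:
  [D → a . D f] has the dot before D: add [D → . D E], [D → . a D f], [D → . y a]

GOTO = { [D → . D E], [D → . a D f], [D → . y a], [D → a . D f] }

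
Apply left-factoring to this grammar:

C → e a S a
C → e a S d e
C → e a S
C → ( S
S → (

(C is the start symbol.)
Left-factoring transforms A → αβ₁ | αβ₂ into A → αA' and A' → β₁ | β₂
(α is the longest common prefix among the alternatives). Repeat until
no nonterminal has two alternatives with a common prefix.

Round 1: C has alternatives sharing prefix 'e a S'. Introduce C': C → e a S C'
  Add: C' → a
  Add: C' → d e
  Add: C' → ε

No remaining common prefixes — done.

Resulting grammar:
C → e a S C'
C' → a
C' → d e
C' → ε
C → ( S
S → (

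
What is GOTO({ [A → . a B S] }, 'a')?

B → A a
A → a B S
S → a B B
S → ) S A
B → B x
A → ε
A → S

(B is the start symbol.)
GOTO(I, 'a') = CLOSURE({ [A → αX.β] : [A → α.Xβ] ∈ I, X = 'a' })

Items with dot before 'a', with the dot advanced:
  [A → . a B S] → [A → a . B S]
Closure of the advanced items:
  [A → a . B S] has the dot before B: add [B → . A a], [B → . B x]
  [B → . A a] has the dot before A: add [A → . a B S], [A → .], [A → . S]
  [A → . S] has the dot before S: add [S → . a B B], [S → . ) S A]

GOTO = { [A → . S], [A → . a B S], [A → .], [A → a . B S], [B → . A a], [B → . B x], [S → . ) S A], [S → . a B B] }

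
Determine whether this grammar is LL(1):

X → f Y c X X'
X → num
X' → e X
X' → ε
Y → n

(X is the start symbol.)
No. Predict set conflict for X': { 'e' }

A grammar is LL(1) if for each non-terminal N with multiple productions, the predict sets of those productions are pairwise disjoint, where PREDICT(N → α) = (FIRST(α) \ {ε}) ∪ (FOLLOW(N) if α ⇒* ε).

Relevant sets:
  FOLLOW(X') = { $, 'e' }

For X:
  PREDICT(X → f Y c X X') = { 'f' }
  PREDICT(X → num) = { 'num' }
For X':
  PREDICT(X' → e X) = { 'e' }
  PREDICT(X' → ε) = { $, 'e' }
Y has a single production, so nothing to check there.

Conflict found: Predict set conflict for X': { 'e' }
The grammar is NOT LL(1).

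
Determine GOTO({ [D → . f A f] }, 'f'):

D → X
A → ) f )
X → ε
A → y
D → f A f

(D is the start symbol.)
{ [A → . ) f )], [A → . y], [D → f . A f] }

GOTO(I, 'f') = CLOSURE({ [A → αX.β] : [A → α.Xβ] ∈ I, X = 'f' })

Items with dot before 'f', with the dot advanced:
  [D → . f A f] → [D → f . A f]
Closure of the advanced items:
  [D → f . A f] has the dot before A: add [A → . ) f )], [A → . y]

GOTO = { [A → . ) f )], [A → . y], [D → f . A f] }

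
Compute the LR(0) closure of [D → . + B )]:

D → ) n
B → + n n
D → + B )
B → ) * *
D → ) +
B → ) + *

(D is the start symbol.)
Start with: [D → . + B )]
The dot precedes the terminal '+', so nothing is added.

CLOSURE = { [D → . + B )] }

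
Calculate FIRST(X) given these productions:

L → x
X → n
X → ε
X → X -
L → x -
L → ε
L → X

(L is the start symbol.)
To compute FIRST(X), examine every production with X on the left-hand side, reading each right-hand side left to right until a non-nullable symbol is reached.

From X → n:
  - n is a terminal: add 'n' and stop
From X → ε:
  - ε-production, so ε ∈ FIRST(X)
From X → X -:
  - X is the symbol being defined: contributes nothing new
    X is nullable, so continue to the next symbol
  - '-' is a terminal: add '-' and stop

Collecting: FIRST(X) = { '-', 'n', ε }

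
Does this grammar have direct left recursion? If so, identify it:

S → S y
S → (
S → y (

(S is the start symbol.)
Direct left recursion occurs when N → N α for some non-terminal N (the right-hand side begins with the left-hand side itself).

S → S y: LEFT RECURSIVE (starts with S)
S → (: starts with '('
S → y (: starts with y

The grammar has direct left recursion on: S.

Answer: Yes, S is left-recursive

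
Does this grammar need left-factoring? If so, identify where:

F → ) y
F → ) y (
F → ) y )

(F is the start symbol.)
Yes, F has productions with common prefix ') y'

Left-factoring is needed when two productions for the same non-terminal
share a common prefix on the right-hand side.

Productions for F:
  F → ) y
  F → ) y (
  F → ) y )

Found common prefix ') y' in productions for F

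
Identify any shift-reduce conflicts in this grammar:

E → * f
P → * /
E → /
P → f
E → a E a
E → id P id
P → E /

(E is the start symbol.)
A shift-reduce conflict occurs when an LR(0) state has both:
  - a complete (reduce) item [A → α .] (dot at the end), and
  - a shift item [B → β . c γ] (dot before a terminal).

Augment with E' → E and build the canonical LR(0) collection (I0 = CLOSURE({[E' → . E]}), then GOTO on every symbol after a dot until no new states appear). It has 16 states:
  I0: { [E → . * f], [E → . /], [E → . a E a], [E → . id P id], [E' → . E] }  — shift
  I1: { [E → * . f] }  — shift
  I2: { [E → / .] }  — reduce
  I3: { [E' → E .] }  — accept
  I4: { [E → . * f], [E → . /], [E → . a E a], [E → . id P id], [E → a . E a] }  — shift
  I5: { [E → . * f], [E → . /], [E → . a E a], [E → . id P id], [E → id . P id], [P → . * /], [P → . E /], [P → . f] }  — shift
  I6: { [E → * . f], [P → * . /] }  — shift
  I7: { [P → E . /] }  — shift
  I8: { [E → id P . id] }  — shift
  I9: { [P → f .] }  — reduce
  I10: { [E → id P id .] }  — reduce
  I11: { [P → E / .] }  — reduce
  I12: { [P → * / .] }  — reduce
  I13: { [E → * f .] }  — reduce
  I14: { [E → a E . a] }  — shift
  I15: { [E → a E a .] }  — reduce

No state contains both a complete item and a shift item.

Answer: No shift-reduce conflicts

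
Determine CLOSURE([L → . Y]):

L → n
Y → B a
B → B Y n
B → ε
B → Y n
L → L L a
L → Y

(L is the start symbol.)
To compute CLOSURE, for each item [A → α.Bβ] where B is a non-terminal, add [B → .γ] for all productions B → γ; repeat for the newly added items until nothing changes.

Start with: [L → . Y]
  [L → . Y] has the dot before Y: add [Y → . B a]
  [Y → . B a] has the dot before B: add [B → . B Y n], [B → .], [B → . Y n]
No further items can be added.

CLOSURE = { [B → . B Y n], [B → . Y n], [B → .], [L → . Y], [Y → . B a] }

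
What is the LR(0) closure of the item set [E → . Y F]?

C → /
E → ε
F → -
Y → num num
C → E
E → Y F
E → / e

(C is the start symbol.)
{ [E → . Y F], [Y → . num num] }

To compute CLOSURE, for each item [A → α.Bβ] where B is a non-terminal, add [B → .γ] for all productions B → γ; repeat for the newly added items until nothing changes.

Start with: [E → . Y F]
  [E → . Y F] has the dot before Y: add [Y → . num num]
No further items can be added.

CLOSURE = { [E → . Y F], [Y → . num num] }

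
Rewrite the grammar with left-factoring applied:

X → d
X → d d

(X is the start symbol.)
Left-factoring transforms A → αβ₁ | αβ₂ into A → αA' and A' → β₁ | β₂
(α is the longest common prefix among the alternatives). Repeat until
no nonterminal has two alternatives with a common prefix.

Round 1: X has alternatives sharing prefix 'd'. Introduce X': X → d X'
  Add: X' → ε
  Add: X' → d

No remaining common prefixes — done.

Resulting grammar:
X → d X'
X' → ε
X' → d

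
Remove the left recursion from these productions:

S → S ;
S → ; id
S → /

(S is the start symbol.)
S → ; id S'
S → / S'
S' → ; S'
S' → ε

S is directly left-recursive. The standard transformation for
  A → A α₁ | ... | A α_m | β₁ | ... | β_n
is
  A  → β₁ A' | ... | β_n A'
  A' → α₁ A' | ... | α_m A' | ε

S → ; id becomes S → ; id S'
S → / becomes S → / S'
S → S ; becomes S' → ; S'
Add S' → ε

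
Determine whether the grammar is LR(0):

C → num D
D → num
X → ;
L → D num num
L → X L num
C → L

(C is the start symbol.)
Augment with C' → C and build the canonical LR(0) collection (I0 = CLOSURE({[C' → . C]}), then GOTO on every symbol after a dot until no new states appear). It has 13 states:
  I0: { [C → . L], [C → . num D], [C' → . C], [D → . num], [L → . D num num], [L → . X L num], [X → . ;] }  — shift
  I1: { [X → ; .] }  — reduce
  I2: { [C' → C .] }  — accept
  I3: { [L → D . num num] }  — shift
  I4: { [C → L .] }  — reduce
  I5: { [D → . num], [L → . D num num], [L → . X L num], [L → X . L num], [X → . ;] }  — shift
  I6: { [C → num . D], [D → . num], [D → num .] }  — shift, reduce
  I7: { [C → num D .] }  — reduce
  I8: { [D → num .] }  — reduce
  I9: { [L → X L . num] }  — shift
  I10: { [L → X L num .] }  — reduce
  I11: { [L → D num . num] }  — shift
  I12: { [L → D num num .] }  — reduce

Conflict in state I6:
  Shift-reduce conflict between [D → num .] and [D → . num]
So the grammar is NOT LR(0).

Answer: No. Shift-reduce conflict between [D → num .] and [D → . num]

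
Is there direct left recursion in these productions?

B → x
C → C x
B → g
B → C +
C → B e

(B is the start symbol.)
Direct left recursion occurs when N → N α for some non-terminal N (the right-hand side begins with the left-hand side itself).

B → x: starts with x
C → C x: LEFT RECURSIVE (starts with C)
B → g: starts with g
B → C +: starts with C
C → B e: starts with B

The grammar has direct left recursion on: C.

Answer: Yes, C is left-recursive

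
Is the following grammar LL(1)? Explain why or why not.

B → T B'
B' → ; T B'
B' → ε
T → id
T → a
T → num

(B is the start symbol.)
Yes, the grammar is LL(1).

Relevant sets:
  FOLLOW(B') = { $ }

For B':
  PREDICT(B' → ';' T B') = { ';' }
  PREDICT(B' → ε) = { $ }
For T:
  PREDICT(T → id) = { 'id' }
  PREDICT(T → a) = { 'a' }
  PREDICT(T → num) = { 'num' }
B has a single production, so nothing to check there.

All predict sets are disjoint. The grammar IS LL(1).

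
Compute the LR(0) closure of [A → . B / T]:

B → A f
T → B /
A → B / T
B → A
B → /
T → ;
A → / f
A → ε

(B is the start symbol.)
{ [A → . / f], [A → . B / T], [A → .], [B → . /], [B → . A f], [B → . A] }

Start with: [A → . B / T]
  [A → . B / T] has the dot before B: add [B → . A f], [B → . A], [B → . /]
  [B → . A f] has the dot before A: add [A → . / f], [A → .]
No further items can be added.

CLOSURE = { [A → . / f], [A → . B / T], [A → .], [B → . /], [B → . A f], [B → . A] }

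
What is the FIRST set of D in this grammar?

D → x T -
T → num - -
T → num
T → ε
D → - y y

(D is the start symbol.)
From D → x T -:
  - x is a terminal: add 'x' and stop
From D → - y y:
  - '-' is a terminal: add '-' and stop

Collecting: FIRST(D) = { '-', 'x' }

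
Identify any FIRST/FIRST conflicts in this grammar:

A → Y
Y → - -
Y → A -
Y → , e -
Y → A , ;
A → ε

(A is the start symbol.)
Yes. Y → '-' '-' / Y → A '-' on { '-' }; Y → '-' '-' / Y → A ',' ';' on { '-' }; Y → A '-' / Y → ',' e '-' on { ',' }; Y → A '-' / Y → A ',' ';' on { ',', '-' }; Y → ',' e '-' / Y → A ',' ';' on { ',' }

FIRST sets of the non-terminals at (or reachable through a nullable prefix from) the front of some alternative:
  FIRST(Y) = { ',', '-' }
  FIRST(A) = { ',', '-', ε }

Productions for A:
  A → Y: FIRST = { ',', '-' }
  A → ε: FIRST = { ε }
Productions for Y:
  Y → - -: FIRST = { '-' }
  Y → A -: FIRST = { ',', '-' }
  Y → , e -: FIRST = { ',' }
  Y → A , ;: FIRST = { ',', '-' }

Conflict for Y: Y → - - and Y → A -
  Overlap: { '-' }
Conflict for Y: Y → - - and Y → A , ;
  Overlap: { '-' }
Conflict for Y: Y → A - and Y → , e -
  Overlap: { ',' }
Conflict for Y: Y → A - and Y → A , ;
  Overlap: { ',', '-' }
Conflict for Y: Y → , e - and Y → A , ;
  Overlap: { ',' }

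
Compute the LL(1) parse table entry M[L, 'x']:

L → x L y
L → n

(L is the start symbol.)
L → x L y

To find M[L, 'x'], we find productions for L where 'x' is in the predict set (PREDICT(N → α) = (FIRST(α) \ {ε}) ∪ (FOLLOW(N) if α ⇒* ε)).

L → x L y: PREDICT = { 'x' }
  'x' is in predict set, so this production goes in M[L, 'x']
L → n: PREDICT = { 'n' }

M[L, 'x'] = L → x L y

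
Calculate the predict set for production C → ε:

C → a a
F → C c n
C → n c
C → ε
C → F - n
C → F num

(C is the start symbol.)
PREDICT(C → ε) = (FIRST(RHS) \ {ε}) ∪ (FOLLOW(C) if ε ∈ FIRST(RHS), i.e. RHS ⇒* ε)
The right-hand side is ε (FIRST(ε) = { ε }), so the predict set is FOLLOW(C) = { $, 'c' }
PREDICT(C → ε) = { $, 'c' }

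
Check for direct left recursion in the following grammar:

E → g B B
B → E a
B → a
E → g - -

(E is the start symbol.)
Direct left recursion occurs when N → N α for some non-terminal N (the right-hand side begins with the left-hand side itself).

E → g B B: starts with g
B → E a: starts with E
B → a: starts with a
E → g - -: starts with g

No direct left recursion found.

Answer: No direct left recursion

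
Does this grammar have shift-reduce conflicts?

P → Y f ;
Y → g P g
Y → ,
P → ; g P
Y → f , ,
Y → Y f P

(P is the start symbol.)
Yes — I12: [P → Y f ; .] vs [P → ; . g P]

A shift-reduce conflict occurs when an LR(0) state has both:
  - a complete (reduce) item [A → α .] (dot at the end), and
  - a shift item [B → β . c γ] (dot before a terminal).

Augment with P' → P and build the canonical LR(0) collection (I0 = CLOSURE({[P' → . P]}), then GOTO on every symbol after a dot until no new states appear). It has 16 states:
  I0: { [P → . ; g P], [P → . Y f ;], [P' → . P], [Y → . ,], [Y → . Y f P], [Y → . f , ,], [Y → . g P g] }  — shift
  I1: { [Y → , .] }  — reduce
  I2: { [P → ; . g P] }  — shift
  I3: { [P' → P .] }  — accept
  I4: { [P → Y . f ;], [Y → Y . f P] }  — shift
  I5: { [Y → f . , ,] }  — shift
  I6: { [P → . ; g P], [P → . Y f ;], [Y → . ,], [Y → . Y f P], [Y → . f , ,], [Y → . g P g], [Y → g . P g] }  — shift
  I7: { [Y → g P . g] }  — shift
  I8: { [Y → g P g .] }  — reduce
  I9: { [Y → f , . ,] }  — shift
  I10: { [Y → f , , .] }  — reduce
  I11: { [P → . ; g P], [P → . Y f ;], [P → Y f . ;], [Y → . ,], [Y → . Y f P], [Y → . f , ,], [Y → . g P g], [Y → Y f . P] }  — shift
  I12: { [P → ; . g P], [P → Y f ; .] }  — shift, reduce
  I13: { [Y → Y f P .] }  — reduce
  I14: { [P → . ; g P], [P → . Y f ;], [P → ; g . P], [Y → . ,], [Y → . Y f P], [Y → . f , ,], [Y → . g P g] }  — shift
  I15: { [P → ; g P .] }  — reduce

I12 contains reduce item [P → Y f ; .] and shift item [P → ; . g P] — shift-reduce conflict.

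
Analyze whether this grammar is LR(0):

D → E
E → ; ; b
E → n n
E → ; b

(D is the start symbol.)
Yes, the grammar is LR(0)

A grammar is LR(0) if no state in the canonical LR(0) collection has:
  - both a shift item (dot before a terminal) and a complete item (shift-reduce conflict), or
  - two or more complete items (reduce-reduce conflict; the accept item [D' → D .] counts as a complete item here).

Augment with D' → D and build the canonical LR(0) collection (I0 = CLOSURE({[D' → . D]}), then GOTO on every symbol after a dot until no new states appear). It has 9 states:
  I0: { [D → . E], [D' → . D], [E → . ; ; b], [E → . ; b], [E → . n n] }  — shift
  I1: { [E → ; . ; b], [E → ; . b] }  — shift
  I2: { [D' → D .] }  — accept
  I3: { [D → E .] }  — reduce
  I4: { [E → n . n] }  — shift
  I5: { [E → n n .] }  — reduce
  I6: { [E → ; ; . b] }  — shift
  I7: { [E → ; b .] }  — reduce
  I8: { [E → ; ; b .] }  — reduce

Every state is either a pure shift/goto state or contains exactly one complete item and nothing to shift — no conflicts. The grammar is LR(0).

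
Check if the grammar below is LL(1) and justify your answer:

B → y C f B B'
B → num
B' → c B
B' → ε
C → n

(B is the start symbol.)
A grammar is LL(1) if for each non-terminal N with multiple productions, the predict sets of those productions are pairwise disjoint, where PREDICT(N → α) = (FIRST(α) \ {ε}) ∪ (FOLLOW(N) if α ⇒* ε).

Relevant sets:
  FOLLOW(B') = { $, 'c' }

For B:
  PREDICT(B → y C f B B') = { 'y' }
  PREDICT(B → num) = { 'num' }
For B':
  PREDICT(B' → c B) = { 'c' }
  PREDICT(B' → ε) = { $, 'c' }
C has a single production, so nothing to check there.

Conflict found: Predict set conflict for B': { 'c' }
The grammar is NOT LL(1).

Answer: No. Predict set conflict for B': { 'c' }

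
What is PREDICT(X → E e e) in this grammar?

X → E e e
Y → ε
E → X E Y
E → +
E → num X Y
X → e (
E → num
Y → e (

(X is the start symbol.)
{ '+', 'e', 'num' }

PREDICT(X → E e e) = (FIRST(RHS) \ {ε}) ∪ (FOLLOW(X) if ε ∈ FIRST(RHS), i.e. RHS ⇒* ε)
FIRST(E) = { '+', 'e', 'num' }
FIRST(E e e) = { '+', 'e', 'num' }
ε ∉ FIRST(E e e), so FOLLOW(X) is not added.
PREDICT(X → E e e) = { '+', 'e', 'num' }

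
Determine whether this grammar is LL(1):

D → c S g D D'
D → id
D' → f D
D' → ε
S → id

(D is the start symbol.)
No. Predict set conflict for D': { 'f' }

A grammar is LL(1) if for each non-terminal N with multiple productions, the predict sets of those productions are pairwise disjoint, where PREDICT(N → α) = (FIRST(α) \ {ε}) ∪ (FOLLOW(N) if α ⇒* ε).

Relevant sets:
  FOLLOW(D') = { $, 'f' }

For D:
  PREDICT(D → c S g D D') = { 'c' }
  PREDICT(D → id) = { 'id' }
For D':
  PREDICT(D' → f D) = { 'f' }
  PREDICT(D' → ε) = { $, 'f' }
S has a single production, so nothing to check there.

Conflict found: Predict set conflict for D': { 'f' }
The grammar is NOT LL(1).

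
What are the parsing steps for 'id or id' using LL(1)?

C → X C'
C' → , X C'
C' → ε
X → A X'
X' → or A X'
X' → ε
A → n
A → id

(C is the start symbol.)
Stack is shown with the top on the left.

Stack         Input       Action
--------------------------------
C $           id or id $  output C → X C'
X C' $        id or id $  output X → A X'
A X' C' $     id or id $  output A → id
id X' C' $    id or id $  match 'id'
X' C' $       or id $     output X' → or A X'
or A X' C' $  or id $     match 'or'
A X' C' $     id $        output A → id
id X' C' $    id $        match 'id'
X' C' $       $           output X' → ε
C' $          $           output C' → ε
$             $           accept

The string is accepted.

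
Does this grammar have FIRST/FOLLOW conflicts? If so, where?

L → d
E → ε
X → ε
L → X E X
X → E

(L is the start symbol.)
No FIRST/FOLLOW conflicts.

A FIRST/FOLLOW conflict occurs when a non-terminal N has a nullable alternative N → β (β ⇒* ε) and another alternative N → α with FIRST(α) ∩ FOLLOW(N) ≠ ∅: on such a lookahead the parser cannot decide between expanding α and letting N vanish via β.

Nullable non-terminals: E, L, X.
FIRST sets used below: FIRST(X) = { ε }, FIRST(E) = { ε }
E has a nullable alternative but only one production, so nothing to check.

L: nullable alternative(s) L → X E X; FOLLOW(L) = { $ }
  L → d: FIRST \ {ε} = { 'd' } — disjoint from FOLLOW(L)
  L → X E X: FIRST \ {ε} = { } — this is the only nullable alternative, skip

X: nullable alternative(s) X → ε, X → E; FOLLOW(X) = { $ }
  X → ε: FIRST \ {ε} = { } — disjoint from FOLLOW(X)
  X → E: FIRST \ {ε} = { } — disjoint from FOLLOW(X)

No FIRST/FOLLOW conflicts found.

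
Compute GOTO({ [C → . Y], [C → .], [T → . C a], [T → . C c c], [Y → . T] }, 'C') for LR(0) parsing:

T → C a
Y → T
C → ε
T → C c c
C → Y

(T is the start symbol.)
{ [T → C . a], [T → C . c c] }

GOTO(I, 'C') = CLOSURE({ [A → αX.β] : [A → α.Xβ] ∈ I, X = 'C' })

Items with dot before 'C', with the dot advanced:
  [T → . C a] → [T → C . a]
  [T → . C c c] → [T → C . c c]
Closure adds nothing (no advanced item has the dot before a non-terminal).

GOTO = { [T → C . a], [T → C . c c] }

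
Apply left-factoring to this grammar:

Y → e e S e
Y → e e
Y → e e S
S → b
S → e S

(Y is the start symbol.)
Y → e e Y'
Y' → S Y''
Y'' → e
Y'' → ε
Y' → ε
S → b
S → e S

Left-factoring transforms A → αβ₁ | αβ₂ into A → αA' and A' → β₁ | β₂
(α is the longest common prefix among the alternatives). Repeat until
no nonterminal has two alternatives with a common prefix.

Round 1: Y has alternatives sharing prefix 'e e'. Introduce Y': Y → e e Y'
  Add: Y' → S e
  Add: Y' → ε
  Add: Y' → S

Round 2: Y' has alternatives sharing prefix 'S'. Introduce Y'': Y' → S Y''
  Add: Y'' → e
  Add: Y'' → ε

No remaining common prefixes — done.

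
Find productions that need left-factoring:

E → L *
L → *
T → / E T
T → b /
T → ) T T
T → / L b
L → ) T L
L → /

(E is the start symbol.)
Left-factoring is needed when two productions for the same non-terminal
share a common prefix on the right-hand side.

Productions for L:
  L → *
  L → ) T L
  L → /
Productions for T:
  T → / E T
  T → b /
  T → ) T T
  T → / L b

Found common prefix '/' in productions for T

Answer: Yes, T has productions with common prefix '/'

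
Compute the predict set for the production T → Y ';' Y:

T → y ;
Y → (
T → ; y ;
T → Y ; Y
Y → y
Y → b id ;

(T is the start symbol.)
PREDICT(T → Y ';' Y) = (FIRST(RHS) \ {ε}) ∪ (FOLLOW(T) if ε ∈ FIRST(RHS), i.e. RHS ⇒* ε)
FIRST(Y) = { '(', 'b', 'y' }
FIRST(Y ';' Y) = { '(', 'b', 'y' }
ε ∉ FIRST(Y ';' Y), so FOLLOW(T) is not added.
PREDICT(T → Y ';' Y) = { '(', 'b', 'y' }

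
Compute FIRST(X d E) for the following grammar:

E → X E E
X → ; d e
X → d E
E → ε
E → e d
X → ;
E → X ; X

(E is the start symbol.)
FIRST sets of the non-terminals involved (from the grammar, by fixed-point iteration):
  FIRST(X) = { ';', 'd' }

To compute FIRST(X d E), process the symbols left to right:
Symbol X is a non-terminal. Add FIRST(X) \ {ε} = { ';', 'd' }
X is not nullable (ε ∉ FIRST(X)), so stop here.
FIRST(X d E) = { ';', 'd' }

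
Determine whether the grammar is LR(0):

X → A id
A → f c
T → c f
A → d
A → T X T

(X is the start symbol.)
Yes, the grammar is LR(0)

A grammar is LR(0) if no state in the canonical LR(0) collection has:
  - both a shift item (dot before a terminal) and a complete item (shift-reduce conflict), or
  - two or more complete items (reduce-reduce conflict; the accept item [X' → X .] counts as a complete item here).

Augment with X' → X and build the canonical LR(0) collection (I0 = CLOSURE({[X' → . X]}), then GOTO on every symbol after a dot until no new states appear). It has 12 states:
  I0: { [A → . T X T], [A → . d], [A → . f c], [T → . c f], [X → . A id], [X' → . X] }  — shift
  I1: { [X → A . id] }  — shift
  I2: { [A → . T X T], [A → . d], [A → . f c], [A → T . X T], [T → . c f], [X → . A id] }  — shift
  I3: { [X' → X .] }  — accept
  I4: { [T → c . f] }  — shift
  I5: { [A → d .] }  — reduce
  I6: { [A → f . c] }  — shift
  I7: { [A → f c .] }  — reduce
  I8: { [T → c f .] }  — reduce
  I9: { [A → T X . T], [T → . c f] }  — shift
  I10: { [A → T X T .] }  — reduce
  I11: { [X → A id .] }  — reduce

Every state is either a pure shift/goto state or contains exactly one complete item and nothing to shift — no conflicts. The grammar is LR(0).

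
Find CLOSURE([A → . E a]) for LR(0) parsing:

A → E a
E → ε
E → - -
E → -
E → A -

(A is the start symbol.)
To compute CLOSURE, for each item [A → α.Bβ] where B is a non-terminal, add [B → .γ] for all productions B → γ; repeat for the newly added items until nothing changes.

Start with: [A → . E a]
  [A → . E a] has the dot before E: add [E → .], [E → . - -], [E → . -], [E → . A -]
  [E → . A -] has the dot before A: all A-items already present
No further items can be added.

CLOSURE = { [A → . E a], [E → . - -], [E → . -], [E → . A -], [E → .] }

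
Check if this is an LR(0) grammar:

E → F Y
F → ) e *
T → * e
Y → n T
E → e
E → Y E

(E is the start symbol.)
Yes, the grammar is LR(0)

Augment with E' → E and build the canonical LR(0) collection (I0 = CLOSURE({[E' → . E]}), then GOTO on every symbol after a dot until no new states appear). It has 14 states:
  I0: { [E → . F Y], [E → . Y E], [E → . e], [E' → . E], [F → . ) e *], [Y → . n T] }  — shift
  I1: { [F → ) . e *] }  — shift
  I2: { [E' → E .] }  — accept
  I3: { [E → F . Y], [Y → . n T] }  — shift
  I4: { [E → . F Y], [E → . Y E], [E → . e], [E → Y . E], [F → . ) e *], [Y → . n T] }  — shift
  I5: { [E → e .] }  — reduce
  I6: { [T → . * e], [Y → n . T] }  — shift
  I7: { [T → * . e] }  — shift
  I8: { [Y → n T .] }  — reduce
  I9: { [T → * e .] }  — reduce
  I10: { [E → Y E .] }  — reduce
  I11: { [E → F Y .] }  — reduce
  I12: { [F → ) e . *] }  — shift
  I13: { [F → ) e * .] }  — reduce

Every state is either a pure shift/goto state or contains exactly one complete item and nothing to shift — no conflicts. The grammar is LR(0).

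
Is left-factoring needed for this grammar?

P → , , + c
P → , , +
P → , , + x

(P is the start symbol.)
Yes, P has productions with common prefix ', , +'

Left-factoring is needed when two productions for the same non-terminal
share a common prefix on the right-hand side.

Productions for P:
  P → , , + c
  P → , , +
  P → , , + x

Found common prefix ', , +' in productions for P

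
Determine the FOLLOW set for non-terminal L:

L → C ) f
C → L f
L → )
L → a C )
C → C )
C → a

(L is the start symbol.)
{ $, 'f' }

To compute FOLLOW(L), find every occurrence of L on a right-hand side N → α L β: add FIRST(β) \ {ε}, and if β is empty or nullable also add FOLLOW(N). Iterate to a fixed point.

L is the start symbol, so $ ∈ FOLLOW(L).
In C → L f: L is followed by f, add FIRST(f) \ {ε} = { 'f' }

Taking the union: FOLLOW(L) = { $, 'f' }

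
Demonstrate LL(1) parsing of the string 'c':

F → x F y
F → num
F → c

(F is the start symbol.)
LL(1) parsing maintains a stack (initially the start symbol over $) and the input. At each step: if the stack top is a terminal, match it against the current input token; if it is a non-terminal N, replace it with the RHS of M[N, lookahead] (the unique production whose predict set contains the lookahead).

Stack is shown with the top on the left.

Stack  Input  Action
--------------------
F $    c $    output F → c
c $    c $    match 'c'
$      $      accept

The string is accepted.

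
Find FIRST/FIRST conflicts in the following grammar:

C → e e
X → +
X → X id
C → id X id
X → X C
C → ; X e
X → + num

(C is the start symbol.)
Yes. X → '+' / X → X id on { '+' }; X → '+' / X → X C on { '+' }; X → '+' / X → '+' num on { '+' }; X → X id / X → X C on { '+' }; X → X id / X → '+' num on { '+' }; X → X C / X → '+' num on { '+' }

A FIRST/FIRST conflict occurs when two productions N → α and N → β for the same non-terminal have FIRST(α) ∩ FIRST(β) ≠ ∅ (with ε ∈ FIRST of a nullable right-hand side, so two nullable alternatives also conflict).

FIRST sets of the non-terminals at (or reachable through a nullable prefix from) the front of some alternative:
  FIRST(X) = { '+' }

Productions for C:
  C → e e: FIRST = { 'e' }
  C → id X id: FIRST = { 'id' }
  C → ; X e: FIRST = { ';' }
Productions for X:
  X → +: FIRST = { '+' }
  X → X id: FIRST = { '+' }
  X → X C: FIRST = { '+' }
  X → + num: FIRST = { '+' }

Conflict for X: X → + and X → X id
  Overlap: { '+' }
Conflict for X: X → + and X → X C
  Overlap: { '+' }
Conflict for X: X → + and X → + num
  Overlap: { '+' }
Conflict for X: X → X id and X → X C
  Overlap: { '+' }
Conflict for X: X → X id and X → + num
  Overlap: { '+' }
Conflict for X: X → X C and X → + num
  Overlap: { '+' }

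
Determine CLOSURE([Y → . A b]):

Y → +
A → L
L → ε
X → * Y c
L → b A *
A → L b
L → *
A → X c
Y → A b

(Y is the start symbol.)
{ [A → . L b], [A → . L], [A → . X c], [L → . *], [L → . b A *], [L → .], [X → . * Y c], [Y → . A b] }

To compute CLOSURE, for each item [A → α.Bβ] where B is a non-terminal, add [B → .γ] for all productions B → γ; repeat for the newly added items until nothing changes.

Start with: [Y → . A b]
  [Y → . A b] has the dot before A: add [A → . L], [A → . L b], [A → . X c]
  [A → . L] has the dot before L: add [L → .], [L → . b A *], [L → . *]
  [A → . X c] has the dot before X: add [X → . * Y c]
No further items can be added.

CLOSURE = { [A → . L b], [A → . L], [A → . X c], [L → . *], [L → . b A *], [L → .], [X → . * Y c], [Y → . A b] }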